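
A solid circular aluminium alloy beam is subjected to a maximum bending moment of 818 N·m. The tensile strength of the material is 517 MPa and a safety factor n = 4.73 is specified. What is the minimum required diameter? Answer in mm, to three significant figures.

d = 42.4 mm

σ_allow = 517/4.73 = 109.3 MPa.
For a solid circular section σ = 32M/(πd³), so d³ = 32M/(π σ_allow) = 32×818000/(π×109.3) = 76230 mm³.
d = 42.40 mm.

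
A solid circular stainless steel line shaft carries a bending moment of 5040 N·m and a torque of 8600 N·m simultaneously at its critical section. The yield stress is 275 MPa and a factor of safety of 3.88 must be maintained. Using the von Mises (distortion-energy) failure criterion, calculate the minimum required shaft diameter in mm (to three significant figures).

d = 109 mm

σ_allow = σ_y/n = 275/3.88 = 70.88 MPa.
For a solid shaft σ_b = 32M/(πd³) and τ = 16T/(πd³), so the von Mises stress is σ' = (16/πd³)·√(4M²+3T²).
√(4M²+3T²) = √(4×(5.040×10^6)² + 3×(8.600×10^6)²) = 1.799×10^7 N·mm.
d³ = 16×1.799×10^7/(π×70.88) = 1.292×10^6 mm³.
d = 108.9 mm.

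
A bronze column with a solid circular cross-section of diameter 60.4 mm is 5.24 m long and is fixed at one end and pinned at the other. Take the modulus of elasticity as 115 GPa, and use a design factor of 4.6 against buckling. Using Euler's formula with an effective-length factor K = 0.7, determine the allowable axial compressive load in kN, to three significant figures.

I = πd⁴/64 = π×60.4⁴/64 = 653300 mm⁴.
Effective length L_e = KL = 0.7×5.24 m = 3668 mm.
Euler critical load P_cr = π²EI/L_e² = π²×115000×653300/3668² = 55110 N.
P_allow = P_cr/n = 55110/4.6 = 11980 N.

P_allow = 12.0 kN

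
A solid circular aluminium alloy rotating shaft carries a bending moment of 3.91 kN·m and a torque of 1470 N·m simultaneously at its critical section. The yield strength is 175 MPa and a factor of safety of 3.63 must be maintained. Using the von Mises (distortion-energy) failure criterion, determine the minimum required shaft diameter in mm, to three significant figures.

σ_allow = σ_y/n = 175/3.63 = 48.21 MPa.
For a solid shaft σ_b = 32M/(πd³) and τ = 16T/(πd³), so the von Mises stress is σ' = (16/πd³)·√(4M²+3T²).
√(4M²+3T²) = √(4×(3.910×10^6)² + 3×(1.470×10^6)²) = 8.224×10^6 N·mm.
d³ = 16×8.224×10^6/(π×48.21) = 868800 mm³.
d = 95.42 mm.

d = 95.4 mm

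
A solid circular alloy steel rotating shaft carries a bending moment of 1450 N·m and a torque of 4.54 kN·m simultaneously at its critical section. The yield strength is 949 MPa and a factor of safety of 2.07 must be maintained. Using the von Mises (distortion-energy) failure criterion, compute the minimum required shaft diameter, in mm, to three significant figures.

d = 45.3 mm

σ_allow = σ_y/n = 949/2.07 = 458.5 MPa.
For a solid shaft σ_b = 32M/(πd³) and τ = 16T/(πd³), so the von Mises stress is σ' = (16/πd³)·√(4M²+3T²).
√(4M²+3T²) = √(4×(1.450×10^6)² + 3×(4.540×10^6)²) = 8.381×10^6 N·mm.
d³ = 16×8.381×10^6/(π×458.5) = 93110 mm³.
d = 45.32 mm.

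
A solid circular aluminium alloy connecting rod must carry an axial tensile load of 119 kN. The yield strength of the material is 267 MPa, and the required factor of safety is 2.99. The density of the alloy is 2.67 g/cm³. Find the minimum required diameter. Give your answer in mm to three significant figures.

d = 41.2 mm

Allowable stress σ_allow = 267/2.99 = 89.30 MPa.
Required area A = F/σ_allow = 119000/89.30 = 1333 mm².
A = πd²/4 → d = √(4A/π) = 41.19 mm.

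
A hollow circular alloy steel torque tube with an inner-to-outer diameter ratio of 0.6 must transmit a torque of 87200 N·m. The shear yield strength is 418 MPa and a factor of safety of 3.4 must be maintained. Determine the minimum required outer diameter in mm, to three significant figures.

d_o = 161 mm

τ_allow = 418/3.4 = 122.9 MPa.
For a hollow shaft τ = 16T/[πd_o³(1−k⁴)] with k = 0.6, so 1−k⁴ = 0.8704.
d_o³ = 16T/[π τ_allow (1−k⁴)] = 16×8.7200×10^7/(π×122.9×0.8704) = 4.150×10^6 mm³.
d_o = 160.7 mm.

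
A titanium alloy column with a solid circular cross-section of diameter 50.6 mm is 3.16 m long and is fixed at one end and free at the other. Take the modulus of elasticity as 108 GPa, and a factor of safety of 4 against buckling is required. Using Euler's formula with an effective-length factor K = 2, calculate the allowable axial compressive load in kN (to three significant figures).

P_allow = 2.15 kN

I = πd⁴/64 = π×50.6⁴/64 = 321800 mm⁴.
Effective length L_e = KL = 2×3.16 m = 6320 mm.
Euler critical load P_cr = π²EI/L_e² = π²×108000×321800/6320² = 8587 N.
P_allow = P_cr/n = 8587/4 = 2147 N.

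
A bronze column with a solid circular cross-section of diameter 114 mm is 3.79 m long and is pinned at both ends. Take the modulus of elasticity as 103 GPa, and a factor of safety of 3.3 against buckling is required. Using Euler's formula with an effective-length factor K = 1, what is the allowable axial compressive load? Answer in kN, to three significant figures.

I = πd⁴/64 = π×114⁴/64 = 8.291×10^6 mm⁴.
Effective length L_e = KL = 1×3.79 m = 3790 mm.
Euler critical load P_cr = π²EI/L_e² = π²×103000×8.291×10^6/3790² = 586700 N.
P_allow = P_cr/n = 586700/3.3 = 177800 N.

P_allow = 178 kN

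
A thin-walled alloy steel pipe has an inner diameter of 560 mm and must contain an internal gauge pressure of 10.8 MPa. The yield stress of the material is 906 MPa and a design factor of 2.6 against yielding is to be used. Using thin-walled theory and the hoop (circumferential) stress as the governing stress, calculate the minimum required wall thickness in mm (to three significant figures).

t = 8.68 mm

σ_allow = 906/2.6 = 348.5 MPa.
Hoop stress σ_h = pD/(2t), so t = pD/(2σ_allow) = 10.8×560/(2×348.5) = 8.678 mm.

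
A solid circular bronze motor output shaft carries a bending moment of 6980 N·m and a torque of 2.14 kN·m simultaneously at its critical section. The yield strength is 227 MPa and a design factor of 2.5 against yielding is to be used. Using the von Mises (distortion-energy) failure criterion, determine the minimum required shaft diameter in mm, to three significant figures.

σ_allow = σ_y/n = 227/2.5 = 90.80 MPa.
For a solid shaft σ_b = 32M/(πd³) and τ = 16T/(πd³), so the von Mises stress is σ' = (16/πd³)·√(4M²+3T²).
√(4M²+3T²) = √(4×(6.980×10^6)² + 3×(2.140×10^6)²) = 1.444×10^7 N·mm.
d³ = 16×1.444×10^7/(π×90.80) = 810100 mm³.
d = 93.22 mm.

d = 93.2 mm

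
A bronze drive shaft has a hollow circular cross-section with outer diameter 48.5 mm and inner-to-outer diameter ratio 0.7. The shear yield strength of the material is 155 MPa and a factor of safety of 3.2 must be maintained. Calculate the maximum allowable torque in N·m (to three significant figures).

τ_allow = 155/3.2 = 48.44 MPa.
For a hollow shaft T_allow = τ_allow·πd_o³(1−k⁴)/16 with 1−k⁴ = 0.7599, so πd_o³(1−k⁴)/16 = 17020 mm³.
T_allow = 48.44×17020 = 824500 N·mm = 824.5 N·m.

T_allow = 825 N·m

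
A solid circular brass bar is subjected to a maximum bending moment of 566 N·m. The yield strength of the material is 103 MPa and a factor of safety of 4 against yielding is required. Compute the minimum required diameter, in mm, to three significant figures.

d = 60.7 mm

σ_allow = 103/4 = 25.75 MPa.
For a solid circular section σ = 32M/(πd³), so d³ = 32M/(π σ_allow) = 32×566000/(π×25.75) = 223900 mm³.
d = 60.72 mm.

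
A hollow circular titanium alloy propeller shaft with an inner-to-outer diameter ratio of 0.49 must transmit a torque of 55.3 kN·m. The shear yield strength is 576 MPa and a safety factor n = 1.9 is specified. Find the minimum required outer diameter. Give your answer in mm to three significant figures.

d_o = 99.5 mm

τ_allow = 576/1.9 = 303.2 MPa.
For a hollow shaft τ = 16T/[πd_o³(1−k⁴)] with k = 0.49, so 1−k⁴ = 0.9424.
d_o³ = 16T/[π τ_allow (1−k⁴)] = 16×5.5300×10^7/(π×303.2×0.9424) = 985900 mm³.
d_o = 99.53 mm.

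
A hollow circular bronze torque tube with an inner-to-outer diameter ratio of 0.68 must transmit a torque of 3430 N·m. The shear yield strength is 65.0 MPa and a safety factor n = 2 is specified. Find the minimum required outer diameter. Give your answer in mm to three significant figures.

τ_allow = 65.0/2 = 32.50 MPa.
For a hollow shaft τ = 16T/[πd_o³(1−k⁴)] with k = 0.68, so 1−k⁴ = 0.7862.
d_o³ = 16T/[π τ_allow (1−k⁴)] = 16×3430000/(π×32.50×0.7862) = 683700 mm³.
d_o = 88.10 mm.

d_o = 88.1 mm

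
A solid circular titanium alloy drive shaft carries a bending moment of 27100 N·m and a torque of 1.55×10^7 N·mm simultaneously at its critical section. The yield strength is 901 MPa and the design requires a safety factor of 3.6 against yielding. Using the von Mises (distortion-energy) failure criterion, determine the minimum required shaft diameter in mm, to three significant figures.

d = 107 mm

σ_allow = σ_y/n = 901/3.6 = 250.3 MPa.
For a solid shaft σ_b = 32M/(πd³) and τ = 16T/(πd³), so the von Mises stress is σ' = (16/πd³)·√(4M²+3T²).
√(4M²+3T²) = √(4×(2.710×10^7)² + 3×(1.550×10^7)²) = 6.048×10^7 N·mm.
d³ = 16×6.048×10^7/(π×250.3) = 1.231×10^6 mm³.
d = 107.2 mm.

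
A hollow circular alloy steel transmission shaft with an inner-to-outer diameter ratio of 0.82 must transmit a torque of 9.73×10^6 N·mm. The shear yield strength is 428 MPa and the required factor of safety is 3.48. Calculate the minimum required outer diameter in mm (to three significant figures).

d_o = 90.3 mm

τ_allow = 428/3.48 = 123.0 MPa.
For a hollow shaft τ = 16T/[πd_o³(1−k⁴)] with k = 0.82, so 1−k⁴ = 0.5479.
d_o³ = 16T/[π τ_allow (1−k⁴)] = 16×9730000/(π×123.0×0.5479) = 735400 mm³.
d_o = 90.26 mm.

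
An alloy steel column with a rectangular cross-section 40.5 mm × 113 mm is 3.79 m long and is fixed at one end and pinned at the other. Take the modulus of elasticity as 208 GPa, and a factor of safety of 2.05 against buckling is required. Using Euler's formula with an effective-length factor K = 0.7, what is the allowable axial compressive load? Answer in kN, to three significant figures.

Buckling occurs about the weak axis: I_min = h·b³/12 = 113×40.5³/12 = 625600 mm⁴ (b = 40.5 mm is the smaller dimension).
Effective length L_e = KL = 0.7×3.79 m = 2653 mm.
Euler critical load P_cr = π²EI/L_e² = π²×208000×625600/2653² = 182500 N.
P_allow = P_cr/n = 182500/2.05 = 89000 N.

P_allow = 89.0 kN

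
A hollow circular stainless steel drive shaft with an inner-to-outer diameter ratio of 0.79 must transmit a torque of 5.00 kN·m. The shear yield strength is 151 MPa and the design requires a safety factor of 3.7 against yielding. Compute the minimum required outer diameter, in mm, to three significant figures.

τ_allow = 151/3.7 = 40.81 MPa.
For a hollow shaft τ = 16T/[πd_o³(1−k⁴)] with k = 0.79, so 1−k⁴ = 0.6105.
d_o³ = 16T/[π τ_allow (1−k⁴)] = 16×5000000/(π×40.81×0.6105) = 1.022×10^6 mm³.
d_o = 100.7 mm.

d_o = 101 mm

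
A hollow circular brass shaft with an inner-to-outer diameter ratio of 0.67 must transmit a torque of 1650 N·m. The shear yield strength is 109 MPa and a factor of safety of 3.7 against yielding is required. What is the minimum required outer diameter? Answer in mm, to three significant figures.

τ_allow = 109/3.7 = 29.46 MPa.
For a hollow shaft τ = 16T/[πd_o³(1−k⁴)] with k = 0.67, so 1−k⁴ = 0.7985.
d_o³ = 16T/[π τ_allow (1−k⁴)] = 16×1650000/(π×29.46×0.7985) = 357200 mm³.
d_o = 70.96 mm.

d_o = 71.0 mm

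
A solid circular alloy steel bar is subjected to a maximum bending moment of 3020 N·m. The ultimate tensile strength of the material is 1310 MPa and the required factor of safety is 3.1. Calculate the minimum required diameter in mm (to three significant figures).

σ_allow = 1310/3.1 = 422.6 MPa.
For a solid circular section σ = 32M/(πd³), so d³ = 32M/(π σ_allow) = 32×3020000/(π×422.6) = 72790 mm³.
d = 41.75 mm.

d = 41.8 mm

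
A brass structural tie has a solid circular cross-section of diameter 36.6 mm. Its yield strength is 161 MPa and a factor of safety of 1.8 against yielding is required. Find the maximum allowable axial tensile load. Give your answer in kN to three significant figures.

F_allow = 94.1 kN

σ_allow = 161/1.8 = 89.44 MPa.
A = πd²/4 = π×36.6²/4 = 1052 mm².
F_allow = σ_allow × A = 89.44×1052 = 94100 N.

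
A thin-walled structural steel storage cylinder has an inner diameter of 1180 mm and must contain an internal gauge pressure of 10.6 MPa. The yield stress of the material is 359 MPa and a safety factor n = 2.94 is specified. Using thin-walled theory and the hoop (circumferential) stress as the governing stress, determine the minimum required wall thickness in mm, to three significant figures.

t = 51.2 mm

σ_allow = 359/2.94 = 122.1 MPa.
Hoop stress σ_h = pD/(2t), so t = pD/(2σ_allow) = 10.6×1180/(2×122.1) = 51.22 mm.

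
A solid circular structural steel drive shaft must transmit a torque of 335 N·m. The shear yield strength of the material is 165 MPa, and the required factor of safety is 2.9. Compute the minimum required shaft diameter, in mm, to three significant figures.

d = 31.1 mm

Allowable shear stress τ_allow = 165/2.9 = 56.90 MPa.
For a solid shaft τ = 16T/(πd³), so d³ = 16T/(π τ_allow) = 16×335000/(π×56.90) = 29990 mm³.
d = (29990)^(1/3) = 31.07 mm.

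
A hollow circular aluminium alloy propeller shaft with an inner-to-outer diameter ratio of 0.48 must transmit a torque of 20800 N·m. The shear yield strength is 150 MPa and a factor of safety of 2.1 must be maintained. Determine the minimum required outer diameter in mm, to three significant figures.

d_o = 116 mm

τ_allow = 150/2.1 = 71.43 MPa.
For a hollow shaft τ = 16T/[πd_o³(1−k⁴)] with k = 0.48, so 1−k⁴ = 0.9469.
d_o³ = 16T/[π τ_allow (1−k⁴)] = 16×2.0800×10^7/(π×71.43×0.9469) = 1.566×10^6 mm³.
d_o = 116.1 mm.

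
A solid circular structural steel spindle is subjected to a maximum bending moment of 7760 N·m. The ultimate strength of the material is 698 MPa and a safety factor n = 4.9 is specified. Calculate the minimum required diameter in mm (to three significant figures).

σ_allow = 698/4.9 = 142.4 MPa.
For a solid circular section σ = 32M/(πd³), so d³ = 32M/(π σ_allow) = 32×7760000/(π×142.4) = 554900 mm³.
d = 82.17 mm.

d = 82.2 mm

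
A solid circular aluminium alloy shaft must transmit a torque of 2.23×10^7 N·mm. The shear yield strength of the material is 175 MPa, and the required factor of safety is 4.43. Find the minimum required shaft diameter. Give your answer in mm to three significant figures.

Allowable shear stress τ_allow = 175/4.43 = 39.50 MPa.
For a solid shaft τ = 16T/(πd³), so d³ = 16T/(π τ_allow) = 16×2.2300×10^7/(π×39.50) = 2.875×10^6 mm³.
d = (2.875×10^6)^(1/3) = 142.2 mm.

d = 142 mm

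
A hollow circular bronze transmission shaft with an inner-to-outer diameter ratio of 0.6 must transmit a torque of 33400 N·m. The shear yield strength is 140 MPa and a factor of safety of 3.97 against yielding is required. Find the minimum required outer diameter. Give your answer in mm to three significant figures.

d_o = 177 mm

τ_allow = 140/3.97 = 35.26 MPa.
For a hollow shaft τ = 16T/[πd_o³(1−k⁴)] with k = 0.6, so 1−k⁴ = 0.8704.
d_o³ = 16T/[π τ_allow (1−k⁴)] = 16×3.3400×10^7/(π×35.26×0.8704) = 5.542×10^6 mm³.
d_o = 177.0 mm.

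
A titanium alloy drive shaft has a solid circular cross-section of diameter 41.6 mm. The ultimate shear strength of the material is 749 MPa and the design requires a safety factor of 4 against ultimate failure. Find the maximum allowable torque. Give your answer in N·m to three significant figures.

τ_allow = 749/4 = 187.2 MPa.
For a solid shaft T_allow = τ_allow·πd³/16; πd³/16 = π×41.6³/16 = 14140 mm³.
T_allow = 187.2×14140 = 2.647×10^6 N·mm = 2647 N·m.

T_allow = 2650 N·m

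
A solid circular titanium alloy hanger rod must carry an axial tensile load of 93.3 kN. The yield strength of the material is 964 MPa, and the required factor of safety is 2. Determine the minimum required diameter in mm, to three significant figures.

Allowable stress σ_allow = 964/2 = 482.0 MPa.
Required area A = F/σ_allow = 93300/482.0 = 193.6 mm².
A = πd²/4 → d = √(4A/π) = 15.70 mm.

d = 15.7 mm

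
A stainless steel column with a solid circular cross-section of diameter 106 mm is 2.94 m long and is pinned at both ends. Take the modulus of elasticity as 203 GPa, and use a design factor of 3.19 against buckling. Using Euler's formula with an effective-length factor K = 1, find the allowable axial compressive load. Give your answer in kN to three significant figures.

P_allow = 450 kN

I = πd⁴/64 = π×106⁴/64 = 6.197×10^6 mm⁴.
Effective length L_e = KL = 1×2.94 m = 2940 mm.
Euler critical load P_cr = π²EI/L_e² = π²×203000×6.197×10^6/2940² = 1.436×10^6 N.
P_allow = P_cr/n = 1.436×10^6/3.19 = 450300 N.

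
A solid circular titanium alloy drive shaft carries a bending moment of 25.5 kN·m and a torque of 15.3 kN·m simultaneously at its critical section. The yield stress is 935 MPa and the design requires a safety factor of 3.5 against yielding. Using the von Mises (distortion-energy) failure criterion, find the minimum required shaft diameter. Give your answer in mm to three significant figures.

d = 103 mm

σ_allow = σ_y/n = 935/3.5 = 267.1 MPa.
For a solid shaft σ_b = 32M/(πd³) and τ = 16T/(πd³), so the von Mises stress is σ' = (16/πd³)·√(4M²+3T²).
√(4M²+3T²) = √(4×(2.550×10^7)² + 3×(1.530×10^7)²) = 5.747×10^7 N·mm.
d³ = 16×5.747×10^7/(π×267.1) = 1.096×10^6 mm³.
d = 103.1 mm.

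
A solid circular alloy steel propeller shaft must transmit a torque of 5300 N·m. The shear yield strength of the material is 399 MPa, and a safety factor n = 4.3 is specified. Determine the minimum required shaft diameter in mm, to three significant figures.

Allowable shear stress τ_allow = 399/4.3 = 92.79 MPa.
For a solid shaft τ = 16T/(πd³), so d³ = 16T/(π τ_allow) = 16×5300000/(π×92.79) = 290900 mm³.
d = (290900)^(1/3) = 66.26 mm.

d = 66.3 mm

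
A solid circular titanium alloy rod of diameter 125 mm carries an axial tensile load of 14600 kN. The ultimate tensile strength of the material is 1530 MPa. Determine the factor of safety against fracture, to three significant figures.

A = πd²/4 = 12270 mm².
σ = F/A = 1.4600×10^7/12270 = 1190 MPa.
n = 1530/1190 = 1.286.

n = 1.29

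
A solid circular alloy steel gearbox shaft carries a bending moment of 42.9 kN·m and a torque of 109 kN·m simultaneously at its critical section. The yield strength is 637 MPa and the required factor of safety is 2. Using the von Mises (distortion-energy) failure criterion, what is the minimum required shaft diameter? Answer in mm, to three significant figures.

σ_allow = σ_y/n = 637/2 = 318.5 MPa.
For a solid shaft σ_b = 32M/(πd³) and τ = 16T/(πd³), so the von Mises stress is σ' = (16/πd³)·√(4M²+3T²).
√(4M²+3T²) = √(4×(4.290×10^7)² + 3×(1.090×10^8)²) = 2.074×10^8 N·mm.
d³ = 16×2.074×10^8/(π×318.5) = 3.316×10^6 mm³.
d = 149.1 mm.

d = 149 mm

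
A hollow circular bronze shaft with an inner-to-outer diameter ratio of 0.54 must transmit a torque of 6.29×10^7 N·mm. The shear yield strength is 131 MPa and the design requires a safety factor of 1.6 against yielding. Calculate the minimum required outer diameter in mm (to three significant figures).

d_o = 162 mm

τ_allow = 131/1.6 = 81.88 MPa.
For a hollow shaft τ = 16T/[πd_o³(1−k⁴)] with k = 0.54, so 1−k⁴ = 0.9150.
d_o³ = 16T/[π τ_allow (1−k⁴)] = 16×6.2900×10^7/(π×81.88×0.9150) = 4.276×10^6 mm³.
d_o = 162.3 mm.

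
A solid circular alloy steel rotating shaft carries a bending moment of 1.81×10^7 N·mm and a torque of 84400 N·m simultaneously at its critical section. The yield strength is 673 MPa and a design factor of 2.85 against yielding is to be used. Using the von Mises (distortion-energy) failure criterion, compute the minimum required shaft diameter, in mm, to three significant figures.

σ_allow = σ_y/n = 673/2.85 = 236.1 MPa.
For a solid shaft σ_b = 32M/(πd³) and τ = 16T/(πd³), so the von Mises stress is σ' = (16/πd³)·√(4M²+3T²).
√(4M²+3T²) = √(4×(1.810×10^7)² + 3×(8.440×10^7)²) = 1.506×10^8 N·mm.
d³ = 16×1.506×10^8/(π×236.1) = 3.248×10^6 mm³.
d = 148.1 mm.

d = 148 mm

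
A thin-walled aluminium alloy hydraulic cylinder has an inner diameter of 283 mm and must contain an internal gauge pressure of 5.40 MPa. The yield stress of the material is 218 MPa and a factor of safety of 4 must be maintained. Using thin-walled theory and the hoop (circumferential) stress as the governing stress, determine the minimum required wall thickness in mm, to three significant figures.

σ_allow = 218/4 = 54.50 MPa.
Hoop stress σ_h = pD/(2t), so t = pD/(2σ_allow) = 5.40×283/(2×54.50) = 14.02 mm.

t = 14.0 mm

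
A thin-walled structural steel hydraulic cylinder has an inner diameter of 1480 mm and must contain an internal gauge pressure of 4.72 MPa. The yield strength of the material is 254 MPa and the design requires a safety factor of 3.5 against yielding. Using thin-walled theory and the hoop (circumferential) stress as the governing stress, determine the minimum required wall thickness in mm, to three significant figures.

σ_allow = 254/3.5 = 72.57 MPa.
Hoop stress σ_h = pD/(2t), so t = pD/(2σ_allow) = 4.72×1480/(2×72.57) = 48.13 mm.

t = 48.1 mm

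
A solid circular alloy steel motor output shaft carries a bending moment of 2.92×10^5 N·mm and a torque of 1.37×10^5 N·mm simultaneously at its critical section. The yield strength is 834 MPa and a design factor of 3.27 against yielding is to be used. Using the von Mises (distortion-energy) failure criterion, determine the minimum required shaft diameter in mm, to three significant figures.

d = 23.3 mm

σ_allow = σ_y/n = 834/3.27 = 255.0 MPa.
For a solid shaft σ_b = 32M/(πd³) and τ = 16T/(πd³), so the von Mises stress is σ' = (16/πd³)·√(4M²+3T²).
√(4M²+3T²) = √(4×(292000)² + 3×(137000)²) = 630400 N·mm.
d³ = 16×630400/(π×255.0) = 12590 mm³.
d = 23.26 mm.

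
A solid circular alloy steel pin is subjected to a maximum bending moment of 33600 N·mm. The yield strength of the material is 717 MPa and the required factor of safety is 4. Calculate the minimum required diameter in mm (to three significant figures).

d = 12.4 mm

σ_allow = 717/4 = 179.2 MPa.
For a solid circular section σ = 32M/(πd³), so d³ = 32M/(π σ_allow) = 32×33600/(π×179.2) = 1909 mm³.
d = 12.41 mm.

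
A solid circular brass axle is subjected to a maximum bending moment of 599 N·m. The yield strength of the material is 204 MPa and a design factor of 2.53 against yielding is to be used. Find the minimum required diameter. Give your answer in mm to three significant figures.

d = 42.3 mm

σ_allow = 204/2.53 = 80.63 MPa.
For a solid circular section σ = 32M/(πd³), so d³ = 32M/(π σ_allow) = 32×599000/(π×80.63) = 75670 mm³.
d = 42.30 mm.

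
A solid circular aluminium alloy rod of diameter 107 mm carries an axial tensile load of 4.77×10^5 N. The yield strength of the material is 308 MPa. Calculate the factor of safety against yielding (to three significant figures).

n = 5.81

A = πd²/4 = 8992 mm².
σ = F/A = 477000/8992 = 53.05 MPa.
n = 308/53.05 = 5.806.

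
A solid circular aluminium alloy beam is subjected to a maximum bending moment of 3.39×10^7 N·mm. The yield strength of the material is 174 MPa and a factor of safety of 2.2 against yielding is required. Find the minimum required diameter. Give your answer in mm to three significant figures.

d = 163 mm

σ_allow = 174/2.2 = 79.09 MPa.
For a solid circular section σ = 32M/(πd³), so d³ = 32M/(π σ_allow) = 32×3.3900×10^7/(π×79.09) = 4.366×10^6 mm³.
d = 163.4 mm.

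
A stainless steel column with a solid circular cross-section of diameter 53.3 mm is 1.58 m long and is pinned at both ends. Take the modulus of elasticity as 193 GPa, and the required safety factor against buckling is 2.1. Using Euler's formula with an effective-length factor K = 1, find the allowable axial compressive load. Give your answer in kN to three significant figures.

P_allow = 144 kN

I = πd⁴/64 = π×53.3⁴/64 = 396200 mm⁴.
Effective length L_e = KL = 1×1.58 m = 1580 mm.
Euler critical load P_cr = π²EI/L_e² = π²×193000×396200/1580² = 302300 N.
P_allow = P_cr/n = 302300/2.1 = 143900 N.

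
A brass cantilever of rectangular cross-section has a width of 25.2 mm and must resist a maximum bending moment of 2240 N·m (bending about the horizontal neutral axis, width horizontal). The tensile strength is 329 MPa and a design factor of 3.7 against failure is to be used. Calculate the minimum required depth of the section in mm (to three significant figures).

h = 77.4 mm

σ_allow = 329/3.7 = 88.92 MPa.
For a rectangular section σ = 6M/(bh²), so h² = 6M/(b σ_allow) = 6×2240000/(25.2×88.92) = 5998 mm².
h = 77.45 mm.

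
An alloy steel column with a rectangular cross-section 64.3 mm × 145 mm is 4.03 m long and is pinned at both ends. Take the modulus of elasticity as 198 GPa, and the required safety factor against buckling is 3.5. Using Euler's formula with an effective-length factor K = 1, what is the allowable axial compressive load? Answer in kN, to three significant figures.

Buckling occurs about the weak axis: I_min = h·b³/12 = 145×64.3³/12 = 3.212×10^6 mm⁴ (b = 64.3 mm is the smaller dimension).
Effective length L_e = KL = 1×4.03 m = 4030 mm.
Euler critical load P_cr = π²EI/L_e² = π²×198000×3.212×10^6/4030² = 386500 N.
P_allow = P_cr/n = 386500/3.5 = 110400 N.

P_allow = 110 kN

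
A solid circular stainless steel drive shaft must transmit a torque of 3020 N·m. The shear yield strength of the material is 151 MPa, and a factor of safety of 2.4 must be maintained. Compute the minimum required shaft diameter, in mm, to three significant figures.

Allowable shear stress τ_allow = 151/2.4 = 62.92 MPa.
For a solid shaft τ = 16T/(πd³), so d³ = 16T/(π τ_allow) = 16×3020000/(π×62.92) = 244500 mm³.
d = (244500)^(1/3) = 62.53 mm.

d = 62.5 mm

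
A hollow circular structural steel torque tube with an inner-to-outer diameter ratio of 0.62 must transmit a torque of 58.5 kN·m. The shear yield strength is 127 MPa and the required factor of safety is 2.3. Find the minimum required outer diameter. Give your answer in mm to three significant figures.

τ_allow = 127/2.3 = 55.22 MPa.
For a hollow shaft τ = 16T/[πd_o³(1−k⁴)] with k = 0.62, so 1−k⁴ = 0.8522.
d_o³ = 16T/[π τ_allow (1−k⁴)] = 16×5.8500×10^7/(π×55.22×0.8522) = 6.331×10^6 mm³.
d_o = 185.0 mm.

d_o = 185 mm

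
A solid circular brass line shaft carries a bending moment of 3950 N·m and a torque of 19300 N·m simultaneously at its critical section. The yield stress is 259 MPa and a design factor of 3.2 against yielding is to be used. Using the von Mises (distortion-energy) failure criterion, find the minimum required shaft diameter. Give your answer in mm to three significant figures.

d = 129 mm

σ_allow = σ_y/n = 259/3.2 = 80.94 MPa.
For a solid shaft σ_b = 32M/(πd³) and τ = 16T/(πd³), so the von Mises stress is σ' = (16/πd³)·√(4M²+3T²).
√(4M²+3T²) = √(4×(3.950×10^6)² + 3×(1.930×10^7)²) = 3.435×10^7 N·mm.
d³ = 16×3.435×10^7/(π×80.94) = 2.161×10^6 mm³.
d = 129.3 mm.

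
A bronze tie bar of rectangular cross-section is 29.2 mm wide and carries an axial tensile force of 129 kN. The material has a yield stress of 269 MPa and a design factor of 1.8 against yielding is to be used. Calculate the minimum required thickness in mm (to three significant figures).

t = 29.6 mm

σ_allow = 269/1.8 = 149.4 MPa.
Required area A = F/σ_allow = 129000/149.4 = 863.2 mm².
t = A/w = 863.2/29.2 = 29.56 mm.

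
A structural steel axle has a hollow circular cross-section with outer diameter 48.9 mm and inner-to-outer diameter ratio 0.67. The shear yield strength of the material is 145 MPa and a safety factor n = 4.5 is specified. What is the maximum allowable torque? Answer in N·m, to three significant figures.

T_allow = 591 N·m

τ_allow = 145/4.5 = 32.22 MPa.
For a hollow shaft T_allow = τ_allow·πd_o³(1−k⁴)/16 with 1−k⁴ = 0.7985, so πd_o³(1−k⁴)/16 = 18330 mm³.
T_allow = 32.22×18330 = 590700 N·mm = 590.7 N·m.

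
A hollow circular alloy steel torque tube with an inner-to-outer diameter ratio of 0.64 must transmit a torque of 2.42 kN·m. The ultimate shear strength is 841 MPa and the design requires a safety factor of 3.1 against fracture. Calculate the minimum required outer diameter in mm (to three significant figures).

τ_allow = 841/3.1 = 271.3 MPa.
For a hollow shaft τ = 16T/[πd_o³(1−k⁴)] with k = 0.64, so 1−k⁴ = 0.8322.
d_o³ = 16T/[π τ_allow (1−k⁴)] = 16×2420000/(π×271.3×0.8322) = 54590 mm³.
d_o = 37.93 mm.

d_o = 37.9 mm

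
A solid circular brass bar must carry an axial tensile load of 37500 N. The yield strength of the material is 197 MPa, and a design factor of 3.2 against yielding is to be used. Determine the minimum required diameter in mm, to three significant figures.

d = 27.8 mm

Allowable stress σ_allow = 197/3.2 = 61.56 MPa.
Required area A = F/σ_allow = 37500/61.56 = 609.1 mm².
A = πd²/4 → d = √(4A/π) = 27.85 mm.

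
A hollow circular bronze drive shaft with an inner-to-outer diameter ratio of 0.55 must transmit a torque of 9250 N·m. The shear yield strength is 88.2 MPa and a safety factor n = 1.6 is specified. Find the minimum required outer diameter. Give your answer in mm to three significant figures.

τ_allow = 88.2/1.6 = 55.12 MPa.
For a hollow shaft τ = 16T/[πd_o³(1−k⁴)] with k = 0.55, so 1−k⁴ = 0.9085.
d_o³ = 16T/[π τ_allow (1−k⁴)] = 16×9250000/(π×55.12×0.9085) = 940700 mm³.
d_o = 97.98 mm.

d_o = 98.0 mm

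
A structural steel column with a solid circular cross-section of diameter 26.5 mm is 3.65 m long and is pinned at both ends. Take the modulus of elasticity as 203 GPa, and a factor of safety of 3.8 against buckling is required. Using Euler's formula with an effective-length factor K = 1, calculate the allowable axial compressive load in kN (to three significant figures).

I = πd⁴/64 = π×26.5⁴/64 = 24210 mm⁴.
Effective length L_e = KL = 1×3.65 m = 3650 mm.
Euler critical load P_cr = π²EI/L_e² = π²×203000×24210/3650² = 3641 N.
P_allow = P_cr/n = 3641/3.8 = 958.0 N.

P_allow = 0.958 kN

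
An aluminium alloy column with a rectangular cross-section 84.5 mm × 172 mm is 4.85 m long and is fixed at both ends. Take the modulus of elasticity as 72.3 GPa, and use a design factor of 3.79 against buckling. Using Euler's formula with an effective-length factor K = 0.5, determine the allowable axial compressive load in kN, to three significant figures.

Buckling occurs about the weak axis: I_min = h·b³/12 = 172×84.5³/12 = 8.648×10^6 mm⁴ (b = 84.5 mm is the smaller dimension).
Effective length L_e = KL = 0.5×4.85 m = 2425 mm.
Euler critical load P_cr = π²EI/L_e² = π²×72300×8.648×10^6/2425² = 1.049×10^6 N.
P_allow = P_cr/n = 1.049×10^6/3.79 = 276900 N.

P_allow = 277 kN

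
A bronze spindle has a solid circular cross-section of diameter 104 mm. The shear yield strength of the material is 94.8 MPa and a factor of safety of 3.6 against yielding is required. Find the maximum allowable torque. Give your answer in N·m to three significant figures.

τ_allow = 94.8/3.6 = 26.33 MPa.
For a solid shaft T_allow = τ_allow·πd³/16; πd³/16 = π×104³/16 = 220900 mm³.
T_allow = 26.33×220900 = 5.816×10^6 N·mm = 5816 N·m.

T_allow = 5820 N·m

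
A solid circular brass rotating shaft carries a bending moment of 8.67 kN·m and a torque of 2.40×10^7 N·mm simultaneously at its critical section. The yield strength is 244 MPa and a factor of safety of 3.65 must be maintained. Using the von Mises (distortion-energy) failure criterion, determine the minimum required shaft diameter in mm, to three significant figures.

d = 151 mm

σ_allow = σ_y/n = 244/3.65 = 66.85 MPa.
For a solid shaft σ_b = 32M/(πd³) and τ = 16T/(πd³), so the von Mises stress is σ' = (16/πd³)·√(4M²+3T²).
√(4M²+3T²) = √(4×(8.670×10^6)² + 3×(2.400×10^7)²) = 4.504×10^7 N·mm.
d³ = 16×4.504×10^7/(π×66.85) = 3.431×10^6 mm³.
d = 150.8 mm.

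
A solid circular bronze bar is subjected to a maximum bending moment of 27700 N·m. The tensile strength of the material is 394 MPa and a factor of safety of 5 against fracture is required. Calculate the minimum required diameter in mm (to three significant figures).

σ_allow = 394/5 = 78.80 MPa.
For a solid circular section σ = 32M/(πd³), so d³ = 32M/(π σ_allow) = 32×2.7700×10^7/(π×78.80) = 3.581×10^6 mm³.
d = 153.0 mm.

d = 153 mm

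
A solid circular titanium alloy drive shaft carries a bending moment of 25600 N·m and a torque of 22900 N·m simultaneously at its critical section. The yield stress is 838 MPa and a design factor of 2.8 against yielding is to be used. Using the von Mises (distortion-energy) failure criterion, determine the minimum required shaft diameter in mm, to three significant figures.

d = 103 mm

σ_allow = σ_y/n = 838/2.8 = 299.3 MPa.
For a solid shaft σ_b = 32M/(πd³) and τ = 16T/(πd³), so the von Mises stress is σ' = (16/πd³)·√(4M²+3T²).
√(4M²+3T²) = √(4×(2.560×10^7)² + 3×(2.290×10^7)²) = 6.477×10^7 N·mm.
d³ = 16×6.477×10^7/(π×299.3) = 1.102×10^6 mm³.
d = 103.3 mm.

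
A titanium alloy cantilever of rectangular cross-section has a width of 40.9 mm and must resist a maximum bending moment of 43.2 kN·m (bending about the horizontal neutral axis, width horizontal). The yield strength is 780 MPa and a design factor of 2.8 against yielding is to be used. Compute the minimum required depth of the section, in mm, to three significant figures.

σ_allow = 780/2.8 = 278.6 MPa.
For a rectangular section σ = 6M/(bh²), so h² = 6M/(b σ_allow) = 6×4.3200×10^7/(40.9×278.6) = 22750 mm².
h = 150.8 mm.

h = 151 mm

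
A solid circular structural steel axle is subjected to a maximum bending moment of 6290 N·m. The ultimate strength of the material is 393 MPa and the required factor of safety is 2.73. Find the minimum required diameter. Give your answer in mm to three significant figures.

σ_allow = 393/2.73 = 144.0 MPa.
For a solid circular section σ = 32M/(πd³), so d³ = 32M/(π σ_allow) = 32×6290000/(π×144.0) = 445100 mm³.
d = 76.35 mm.

d = 76.3 mm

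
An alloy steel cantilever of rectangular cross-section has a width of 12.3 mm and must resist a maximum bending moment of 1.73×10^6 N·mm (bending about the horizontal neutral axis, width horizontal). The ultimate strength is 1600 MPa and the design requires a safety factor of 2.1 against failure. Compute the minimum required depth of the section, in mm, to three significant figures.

σ_allow = 1600/2.1 = 761.9 MPa.
For a rectangular section σ = 6M/(bh²), so h² = 6M/(b σ_allow) = 6×1730000/(12.3×761.9) = 1108 mm².
h = 33.28 mm.

h = 33.3 mm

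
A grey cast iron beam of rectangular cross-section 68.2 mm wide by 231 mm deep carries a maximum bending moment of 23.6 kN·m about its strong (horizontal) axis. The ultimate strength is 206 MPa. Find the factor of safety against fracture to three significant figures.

n = 5.29

Section modulus S = bh²/6 = 68.2×231²/6 = 606500 mm³.
σ = M/S = 2.3600×10^7/606500 = 38.91 MPa.
n = 206/38.91 = 5.294.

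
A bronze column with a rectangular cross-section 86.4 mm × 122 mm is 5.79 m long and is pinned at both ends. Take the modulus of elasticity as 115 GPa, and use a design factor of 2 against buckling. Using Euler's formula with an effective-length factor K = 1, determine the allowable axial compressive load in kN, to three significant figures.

P_allow = 111 kN

Buckling occurs about the weak axis: I_min = h·b³/12 = 122×86.4³/12 = 6.557×10^6 mm⁴ (b = 86.4 mm is the smaller dimension).
Effective length L_e = KL = 1×5.79 m = 5790 mm.
Euler critical load P_cr = π²EI/L_e² = π²×115000×6.557×10^6/5790² = 222000 N.
P_allow = P_cr/n = 222000/2 = 111000 N.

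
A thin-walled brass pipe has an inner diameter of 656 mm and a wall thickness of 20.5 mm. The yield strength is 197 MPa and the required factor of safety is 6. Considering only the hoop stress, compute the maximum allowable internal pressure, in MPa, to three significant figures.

p_allow = 2.05 MPa

σ_allow = 197/6 = 32.83 MPa.
σ_h = pD/(2t) → p_allow = 2σ_allow t/D = 2×32.83×20.5/656 = 2.052 MPa.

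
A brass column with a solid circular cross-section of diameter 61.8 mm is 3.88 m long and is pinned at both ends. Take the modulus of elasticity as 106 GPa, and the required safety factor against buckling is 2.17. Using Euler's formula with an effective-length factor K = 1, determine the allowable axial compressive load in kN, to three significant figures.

I = πd⁴/64 = π×61.8⁴/64 = 716000 mm⁴.
Effective length L_e = KL = 1×3.88 m = 3880 mm.
Euler critical load P_cr = π²EI/L_e² = π²×106000×716000/3880² = 49760 N.
P_allow = P_cr/n = 49760/2.17 = 22930 N.

P_allow = 22.9 kN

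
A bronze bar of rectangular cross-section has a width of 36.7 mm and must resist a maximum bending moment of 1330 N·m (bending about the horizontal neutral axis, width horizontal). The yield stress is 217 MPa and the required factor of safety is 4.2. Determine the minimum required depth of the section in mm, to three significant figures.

h = 64.9 mm

σ_allow = 217/4.2 = 51.67 MPa.
For a rectangular section σ = 6M/(bh²), so h² = 6M/(b σ_allow) = 6×1330000/(36.7×51.67) = 4208 mm².
h = 64.87 mm.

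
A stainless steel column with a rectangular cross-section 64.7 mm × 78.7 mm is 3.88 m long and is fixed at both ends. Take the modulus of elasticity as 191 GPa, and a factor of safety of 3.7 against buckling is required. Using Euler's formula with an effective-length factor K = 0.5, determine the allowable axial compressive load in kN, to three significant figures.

Buckling occurs about the weak axis: I_min = h·b³/12 = 78.7×64.7³/12 = 1.776×10^6 mm⁴ (b = 64.7 mm is the smaller dimension).
Effective length L_e = KL = 0.5×3.88 m = 1940 mm.
Euler critical load P_cr = π²EI/L_e² = π²×191000×1.776×10^6/1940² = 889700 N.
P_allow = P_cr/n = 889700/3.7 = 240500 N.

P_allow = 240 kN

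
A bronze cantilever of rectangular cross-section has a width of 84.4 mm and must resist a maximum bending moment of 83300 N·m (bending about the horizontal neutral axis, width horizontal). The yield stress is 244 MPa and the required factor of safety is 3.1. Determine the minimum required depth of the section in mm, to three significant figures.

h = 274 mm

σ_allow = 244/3.1 = 78.71 MPa.
For a rectangular section σ = 6M/(bh²), so h² = 6M/(b σ_allow) = 6×8.3300×10^7/(84.4×78.71) = 75240 mm².
h = 274.3 mm.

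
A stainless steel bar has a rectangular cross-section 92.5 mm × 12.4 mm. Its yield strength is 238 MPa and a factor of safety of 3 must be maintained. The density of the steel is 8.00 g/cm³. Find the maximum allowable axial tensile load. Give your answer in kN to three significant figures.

F_allow = 91.0 kN

σ_allow = 238/3 = 79.33 MPa.
A = 92.5×12.4 = 1147 mm².
F_allow = σ_allow × A = 79.33×1147 = 91000 N.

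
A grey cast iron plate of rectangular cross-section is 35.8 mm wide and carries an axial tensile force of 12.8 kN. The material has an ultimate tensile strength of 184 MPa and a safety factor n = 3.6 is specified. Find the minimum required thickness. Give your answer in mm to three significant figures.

σ_allow = 184/3.6 = 51.11 MPa.
Required area A = F/σ_allow = 12800/51.11 = 250.4 mm².
t = A/w = 250.4/35.8 = 6.995 mm.

t = 7.00 mm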